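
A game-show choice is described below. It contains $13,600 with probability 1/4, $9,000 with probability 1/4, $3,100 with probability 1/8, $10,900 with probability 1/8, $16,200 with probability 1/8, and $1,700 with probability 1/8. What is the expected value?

$9,637.50

EV = 1/4 × 13600 + 1/4 × 9000 + 1/8 × 3100 + 1/8 × 10900 + 1/8 × 16200 + 1/8 × 1700 = 3400 + 2250 + 387.5 + 1362.5 + 2025 + 212.5 = 9637.5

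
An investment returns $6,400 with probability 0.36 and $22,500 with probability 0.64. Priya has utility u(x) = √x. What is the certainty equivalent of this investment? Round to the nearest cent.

$15,575.04

E[u] = 0.36·√6400 + 0.64·√22500 = 0.36·80 + 0.64·150 = 124.8
CE = (124.8)² = 15575.04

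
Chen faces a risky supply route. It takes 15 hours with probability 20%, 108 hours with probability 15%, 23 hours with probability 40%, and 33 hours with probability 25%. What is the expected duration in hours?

EV = 0.2 × 15 + 0.15 × 108 + 0.4 × 23 + 0.25 × 33 = 3 + 16.2 + 9.2 + 8.25 = 36.65

36.65 hours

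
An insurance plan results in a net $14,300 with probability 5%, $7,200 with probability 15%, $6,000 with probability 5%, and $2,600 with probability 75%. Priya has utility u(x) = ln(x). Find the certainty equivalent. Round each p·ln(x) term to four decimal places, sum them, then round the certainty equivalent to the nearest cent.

E[u] = 0.05·ln(14300) + 0.15·ln(7200) + 0.05·ln(6000) + 0.75·ln(2600) = 0.4784 + 1.3323 + 0.4350 + 5.8975 = 8.1432
CE = e^8.1432 ≈ 3439.91

$3,439.91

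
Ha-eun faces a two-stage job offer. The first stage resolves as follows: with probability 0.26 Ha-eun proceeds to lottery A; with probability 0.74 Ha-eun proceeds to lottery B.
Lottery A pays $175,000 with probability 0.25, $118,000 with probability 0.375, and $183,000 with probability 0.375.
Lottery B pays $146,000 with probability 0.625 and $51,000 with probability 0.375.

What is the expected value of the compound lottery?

EV(A) = 0.25 × 175000 + 0.375 × 118000 + 0.375 × 183000 = 43750 + 44250 + 68625 = 156625
EV(B) = 0.625 × 146000 + 0.375 × 51000 = 91250 + 19125 = 110375
Overall = 0.26 × 156625 + 0.74 × 110375 = 40722.5 + 81677.5 = 122400

$122,400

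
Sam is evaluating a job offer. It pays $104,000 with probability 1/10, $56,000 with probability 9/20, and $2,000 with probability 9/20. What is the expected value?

$36,500

EV = 1/10 × 104000 + 9/20 × 56000 + 9/20 × 2000 = 10400 + 25200 + 900 = 36500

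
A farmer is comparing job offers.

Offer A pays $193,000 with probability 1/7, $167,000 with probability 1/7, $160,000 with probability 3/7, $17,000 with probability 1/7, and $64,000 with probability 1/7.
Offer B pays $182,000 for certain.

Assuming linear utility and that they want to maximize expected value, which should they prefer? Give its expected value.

Offer A = 1/7 × 193000 + 1/7 × 167000 + 3/7 × 160000 + 1/7 × 17000 + 1/7 × 64000 = 27571.4286 + 23857.1429 + 68571.4286 + 2428.5714 + 9142.8571 = 131571.4286
Offer B: 182000 (certain)

Offer B ($182,000)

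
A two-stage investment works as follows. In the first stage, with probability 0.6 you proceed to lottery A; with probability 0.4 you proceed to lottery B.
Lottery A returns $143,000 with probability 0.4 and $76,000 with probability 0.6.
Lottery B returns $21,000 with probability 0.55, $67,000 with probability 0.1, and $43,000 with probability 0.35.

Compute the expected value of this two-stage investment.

$75,000

EV(A) = 0.4 × 143000 + 0.6 × 76000 = 57200 + 45600 = 102800
EV(B) = 0.55 × 21000 + 0.1 × 67000 + 0.35 × 43000 = 11550 + 6700 + 15050 = 33300
Overall = 0.6 × 102800 + 0.4 × 33300 = 61680 + 13320 = 75000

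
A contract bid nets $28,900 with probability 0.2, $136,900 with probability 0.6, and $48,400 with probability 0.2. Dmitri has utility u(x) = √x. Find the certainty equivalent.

$90,000

E[u] = 0.2·√28900 + 0.6·√136900 + 0.2·√48400 = 0.2·170 + 0.6·370 + 0.2·220 = 300
CE = (300)² = 90000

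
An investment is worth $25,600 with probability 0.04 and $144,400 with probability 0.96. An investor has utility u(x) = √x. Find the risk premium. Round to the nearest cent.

$1,858.56

E[u] = 0.04·√25600 + 0.96·√144400 = 0.04·160 + 0.96·380 = 371.2
CE = (371.2)² = 137789.44
Risk premium = EV − CE = 139648 − 137789.44 = 1858.56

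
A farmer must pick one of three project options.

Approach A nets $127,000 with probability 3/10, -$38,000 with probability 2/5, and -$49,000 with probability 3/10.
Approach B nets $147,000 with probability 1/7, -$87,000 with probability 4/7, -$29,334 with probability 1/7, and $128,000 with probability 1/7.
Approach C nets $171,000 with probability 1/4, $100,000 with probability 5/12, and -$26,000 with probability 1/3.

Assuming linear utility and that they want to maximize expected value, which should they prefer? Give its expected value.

Approach A = 3/10 × 127000 + 2/5 × (-38000) + 3/10 × (-49000) = 38100 − 15200 − 14700 = 8200
Approach B = 1/7 × 147000 + 4/7 × (-87000) + 1/7 × (-29334) + 1/7 × 128000 = 21000 − 49714.2857 − 4190.5714 + 18285.7143 = -14619.1429
Approach C = 1/4 × 171000 + 5/12 × 100000 + 1/3 × (-26000) = 42750 + 41666.6667 − 8666.6667 = 75750

Approach C ($75,750)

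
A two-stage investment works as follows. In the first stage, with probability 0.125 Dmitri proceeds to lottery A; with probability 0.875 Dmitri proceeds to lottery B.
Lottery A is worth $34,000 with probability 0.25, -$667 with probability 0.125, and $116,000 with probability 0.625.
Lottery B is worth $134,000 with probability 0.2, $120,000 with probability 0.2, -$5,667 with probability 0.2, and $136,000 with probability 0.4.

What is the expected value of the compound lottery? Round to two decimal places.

$101,172.85

EV(A) = 0.25 × 34000 + 0.125 × (-667) + 0.625 × 116000 = 8500 − 83.375 + 72500 = 80916.625
EV(B) = 0.2 × 134000 + 0.2 × 120000 + 0.2 × (-5667) + 0.4 × 136000 = 26800 + 24000 − 1133.4 + 54400 = 104066.6
Overall = 0.125 × 80916.625 + 0.875 × 104066.6 = 10114.578125 + 91058.275 = 101172.853125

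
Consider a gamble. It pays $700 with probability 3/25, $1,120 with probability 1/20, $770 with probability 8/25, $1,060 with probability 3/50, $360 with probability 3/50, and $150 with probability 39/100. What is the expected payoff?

$530.10

EV = 3/25 × 700 + 1/20 × 1120 + 8/25 × 770 + 3/50 × 1060 + 3/50 × 360 + 39/100 × 150 = 84 + 56 + 246.4 + 63.6 + 21.6 + 58.5 = 530.1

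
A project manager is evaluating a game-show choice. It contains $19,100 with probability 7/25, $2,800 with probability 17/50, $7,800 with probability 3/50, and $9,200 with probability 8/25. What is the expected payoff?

EV = 7/25 × 19100 + 17/50 × 2800 + 3/50 × 7800 + 8/25 × 9200 = 5348 + 952 + 468 + 2944 = 9712

$9,712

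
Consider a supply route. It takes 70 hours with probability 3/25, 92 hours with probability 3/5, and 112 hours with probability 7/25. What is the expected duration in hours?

94.96 hours

EV = 3/25 × 70 + 3/5 × 92 + 7/25 × 112 = 8.4 + 55.2 + 31.36 = 94.96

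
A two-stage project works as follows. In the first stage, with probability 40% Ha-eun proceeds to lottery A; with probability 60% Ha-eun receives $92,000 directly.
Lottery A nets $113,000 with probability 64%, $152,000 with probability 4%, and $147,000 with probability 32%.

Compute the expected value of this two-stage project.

EV(A) = 0.64 × 113000 + 0.04 × 152000 + 0.32 × 147000 = 72320 + 6080 + 47040 = 125440
Branch B: 92000 (certain)
Overall = 0.4 × 125440 + 0.6 × 92000 = 50176 + 55200 = 105376

$105,376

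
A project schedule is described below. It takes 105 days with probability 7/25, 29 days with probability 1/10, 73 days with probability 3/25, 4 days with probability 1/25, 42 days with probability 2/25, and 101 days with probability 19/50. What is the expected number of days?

EV = 7/25 × 105 + 1/10 × 29 + 3/25 × 73 + 1/25 × 4 + 2/25 × 42 + 19/50 × 101 = 29.4 + 2.9 + 8.76 + 0.16 + 3.36 + 38.38 = 82.96

82.96 days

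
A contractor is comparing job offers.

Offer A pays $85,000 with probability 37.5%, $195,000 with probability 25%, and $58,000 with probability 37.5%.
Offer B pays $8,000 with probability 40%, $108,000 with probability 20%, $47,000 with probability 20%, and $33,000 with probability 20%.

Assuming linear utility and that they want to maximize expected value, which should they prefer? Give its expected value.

Offer A ($102,375)

Offer A = 0.375 × 85000 + 0.25 × 195000 + 0.375 × 58000 = 31875 + 48750 + 21750 = 102375
Offer B = 0.4 × 8000 + 0.2 × 108000 + 0.2 × 47000 + 0.2 × 33000 = 3200 + 21600 + 9400 + 6600 = 40800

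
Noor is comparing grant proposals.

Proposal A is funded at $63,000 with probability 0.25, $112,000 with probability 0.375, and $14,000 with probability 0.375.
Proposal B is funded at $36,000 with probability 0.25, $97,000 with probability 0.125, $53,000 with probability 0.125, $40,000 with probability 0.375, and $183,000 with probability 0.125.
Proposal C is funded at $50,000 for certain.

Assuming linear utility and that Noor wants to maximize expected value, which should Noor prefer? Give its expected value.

Proposal B ($65,625)

Proposal A = 0.25 × 63000 + 0.375 × 112000 + 0.375 × 14000 = 15750 + 42000 + 5250 = 63000
Proposal B = 0.25 × 36000 + 0.125 × 97000 + 0.125 × 53000 + 0.375 × 40000 + 0.125 × 183000 = 9000 + 12125 + 6625 + 15000 + 22875 = 65625
Proposal C: 50000 (certain)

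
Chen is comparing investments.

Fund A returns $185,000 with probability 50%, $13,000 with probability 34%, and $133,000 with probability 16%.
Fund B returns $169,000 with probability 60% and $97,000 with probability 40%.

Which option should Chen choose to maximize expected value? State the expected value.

Fund B ($140,200)

Fund A = 0.5 × 185000 + 0.34 × 13000 + 0.16 × 133000 = 92500 + 4420 + 21280 = 118200
Fund B = 0.6 × 169000 + 0.4 × 97000 = 101400 + 38800 = 140200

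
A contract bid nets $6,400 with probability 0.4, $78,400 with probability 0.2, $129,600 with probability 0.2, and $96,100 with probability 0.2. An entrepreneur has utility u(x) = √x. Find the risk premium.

E[u] = 0.4·√6400 + 0.2·√78400 + 0.2·√129600 + 0.2·√96100 = 0.4·80 + 0.2·280 + 0.2·360 + 0.2·310 = 222
CE = (222)² = 49284
Risk premium = EV − CE = 63380 − 49284 = 14096

$14,096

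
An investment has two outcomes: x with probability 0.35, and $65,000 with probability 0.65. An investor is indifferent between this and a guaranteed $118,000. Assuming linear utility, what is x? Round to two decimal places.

x = $216,428.57

0.35·x + 0.65·65000 = 118000
0.35·x = 118000 − 42250 = 75750
x = 75750 / 0.35 = 216428.5714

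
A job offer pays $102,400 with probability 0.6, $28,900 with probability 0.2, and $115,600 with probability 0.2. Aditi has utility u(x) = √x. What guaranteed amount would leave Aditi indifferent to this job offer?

E[u] = 0.6·√102400 + 0.2·√28900 + 0.2·√115600 = 0.6·320 + 0.2·170 + 0.2·340 = 294
CE = (294)² = 86436

$86,436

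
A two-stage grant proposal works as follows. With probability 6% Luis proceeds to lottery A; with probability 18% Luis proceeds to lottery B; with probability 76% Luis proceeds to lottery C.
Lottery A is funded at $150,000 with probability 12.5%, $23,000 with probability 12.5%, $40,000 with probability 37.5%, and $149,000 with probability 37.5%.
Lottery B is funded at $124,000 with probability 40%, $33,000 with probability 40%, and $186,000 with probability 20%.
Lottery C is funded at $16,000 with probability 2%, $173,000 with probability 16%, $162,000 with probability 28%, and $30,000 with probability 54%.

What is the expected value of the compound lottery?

EV(A) = 0.125 × 150000 + 0.125 × 23000 + 0.375 × 40000 + 0.375 × 149000 = 18750 + 2875 + 15000 + 55875 = 92500
EV(B) = 0.4 × 124000 + 0.4 × 33000 + 0.2 × 186000 = 49600 + 13200 + 37200 = 100000
EV(C) = 0.02 × 16000 + 0.16 × 173000 + 0.28 × 162000 + 0.54 × 30000 = 320 + 27680 + 45360 + 16200 = 89560
Overall = 0.06 × 92500 + 0.18 × 100000 + 0.76 × 89560 = 5550 + 18000 + 68065.6 = 91615.6

$91,615.60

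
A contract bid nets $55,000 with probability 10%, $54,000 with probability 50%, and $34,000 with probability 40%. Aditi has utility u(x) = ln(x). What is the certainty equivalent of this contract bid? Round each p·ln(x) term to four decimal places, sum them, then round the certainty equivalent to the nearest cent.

E[u] = 0.1·ln(55000) + 0.5·ln(54000) + 0.4·ln(34000) = 1.0915 + 5.4484 + 4.1736 = 10.7135
CE = e^10.7135 ≈ 44958.72

$44,958.72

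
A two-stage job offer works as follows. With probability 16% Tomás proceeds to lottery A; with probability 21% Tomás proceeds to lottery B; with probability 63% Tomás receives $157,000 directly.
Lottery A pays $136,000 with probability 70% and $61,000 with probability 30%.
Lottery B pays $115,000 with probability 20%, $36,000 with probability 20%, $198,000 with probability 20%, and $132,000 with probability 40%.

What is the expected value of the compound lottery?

$142,816

EV(A) = 0.7 × 136000 + 0.3 × 61000 = 95200 + 18300 = 113500
EV(B) = 0.2 × 115000 + 0.2 × 36000 + 0.2 × 198000 + 0.4 × 132000 = 23000 + 7200 + 39600 + 52800 = 122600
Branch C: 157000 (certain)
Overall = 0.16 × 113500 + 0.21 × 122600 + 0.63 × 157000 = 18160 + 25746 + 98910 = 142816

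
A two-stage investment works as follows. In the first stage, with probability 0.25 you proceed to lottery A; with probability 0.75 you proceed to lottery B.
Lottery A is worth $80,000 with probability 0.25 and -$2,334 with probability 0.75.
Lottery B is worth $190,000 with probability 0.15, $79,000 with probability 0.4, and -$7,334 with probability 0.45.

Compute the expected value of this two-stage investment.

EV(A) = 0.25 × 80000 + 0.75 × (-2334) = 20000 − 1750.5 = 18249.5
EV(B) = 0.15 × 190000 + 0.4 × 79000 + 0.45 × (-7334) = 28500 + 31600 − 3300.3 = 56799.7
Overall = 0.25 × 18249.5 + 0.75 × 56799.7 = 4562.375 + 42599.775 = 47162.15

$47,162.15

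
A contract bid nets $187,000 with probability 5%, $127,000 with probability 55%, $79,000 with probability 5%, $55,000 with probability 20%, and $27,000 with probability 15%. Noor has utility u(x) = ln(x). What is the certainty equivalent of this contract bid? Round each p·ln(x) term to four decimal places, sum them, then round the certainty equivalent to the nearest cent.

E[u] = 0.05·ln(187000) + 0.55·ln(127000) + 0.05·ln(79000) + 0.2·ln(55000) + 0.15·ln(27000) = 0.6069 + 6.4636 + 0.5639 + 2.1830 + 1.5305 = 11.3479
CE = e^11.3479 ≈ 84787.21

$84,787.21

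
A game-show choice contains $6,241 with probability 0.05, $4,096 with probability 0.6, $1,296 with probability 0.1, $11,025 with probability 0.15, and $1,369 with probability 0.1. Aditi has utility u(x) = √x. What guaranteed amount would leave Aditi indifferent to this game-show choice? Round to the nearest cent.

$4,277.16

E[u] = 0.05·√6241 + 0.6·√4096 + 0.1·√1296 + 0.15·√11025 + 0.1·√1369 = 0.05·79 + 0.6·64 + 0.1·36 + 0.15·105 + 0.1·37 = 65.4
CE = (65.4)² = 4277.16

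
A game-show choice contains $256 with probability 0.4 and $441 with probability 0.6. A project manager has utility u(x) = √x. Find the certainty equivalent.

$361

E[u] = 0.4·√256 + 0.6·√441 = 0.4·16 + 0.6·21 = 19
CE = (19)² = 361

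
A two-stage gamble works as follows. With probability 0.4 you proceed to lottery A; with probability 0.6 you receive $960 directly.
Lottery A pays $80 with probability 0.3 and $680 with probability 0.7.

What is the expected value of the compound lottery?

EV(A) = 0.3 × 80 + 0.7 × 680 = 24 + 476 = 500
Branch B: 960 (certain)
Overall = 0.4 × 500 + 0.6 × 960 = 200 + 576 = 776

$776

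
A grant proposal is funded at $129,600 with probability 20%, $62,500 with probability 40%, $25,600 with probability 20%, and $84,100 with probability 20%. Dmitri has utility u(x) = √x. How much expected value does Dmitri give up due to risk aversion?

E[u] = 0.2·√129600 + 0.4·√62500 + 0.2·√25600 + 0.2·√84100 = 0.2·360 + 0.4·250 + 0.2·160 + 0.2·290 = 262
CE = (262)² = 68644
Risk premium = EV − CE = 72860 − 68644 = 4216

$4,216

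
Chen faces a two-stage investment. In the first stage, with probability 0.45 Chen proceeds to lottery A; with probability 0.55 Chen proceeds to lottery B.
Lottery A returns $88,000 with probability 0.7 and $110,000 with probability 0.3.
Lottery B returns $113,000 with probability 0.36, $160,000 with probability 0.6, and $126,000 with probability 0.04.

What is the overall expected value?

EV(A) = 0.7 × 88000 + 0.3 × 110000 = 61600 + 33000 = 94600
EV(B) = 0.36 × 113000 + 0.6 × 160000 + 0.04 × 126000 = 40680 + 96000 + 5040 = 141720
Overall = 0.45 × 94600 + 0.55 × 141720 = 42570 + 77946 = 120516

$120,516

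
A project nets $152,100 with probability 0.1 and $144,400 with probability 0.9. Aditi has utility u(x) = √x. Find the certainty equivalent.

E[u] = 0.1·√152100 + 0.9·√144400 = 0.1·390 + 0.9·380 = 381
CE = (381)² = 145161

$145,161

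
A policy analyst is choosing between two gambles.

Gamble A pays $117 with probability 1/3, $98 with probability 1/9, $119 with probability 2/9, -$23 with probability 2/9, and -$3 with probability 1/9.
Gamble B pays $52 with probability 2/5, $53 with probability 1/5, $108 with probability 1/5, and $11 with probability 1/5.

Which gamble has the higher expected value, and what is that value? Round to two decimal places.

Gamble A ($70.89)

Gamble A = 1/3 × 117 + 1/9 × 98 + 2/9 × 119 + 2/9 × (-23) + 1/9 × (-3) = 39 + 10.8889 + 26.4444 − 5.1111 − 0.3333 = 70.8889
Gamble B = 2/5 × 52 + 1/5 × 53 + 1/5 × 108 + 1/5 × 11 = 20.8 + 10.6 + 21.6 + 2.2 = 55.2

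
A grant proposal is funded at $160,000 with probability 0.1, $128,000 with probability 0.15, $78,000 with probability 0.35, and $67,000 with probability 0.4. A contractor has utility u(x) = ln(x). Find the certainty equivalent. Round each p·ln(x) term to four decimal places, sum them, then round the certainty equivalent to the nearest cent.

$84,956.96

E[u] = 0.1·ln(160000) + 0.15·ln(128000) + 0.35·ln(78000) + 0.4·ln(67000) = 1.1983 + 1.7640 + 3.9426 + 4.4450 = 11.3499
CE = e^11.3499 ≈ 84956.96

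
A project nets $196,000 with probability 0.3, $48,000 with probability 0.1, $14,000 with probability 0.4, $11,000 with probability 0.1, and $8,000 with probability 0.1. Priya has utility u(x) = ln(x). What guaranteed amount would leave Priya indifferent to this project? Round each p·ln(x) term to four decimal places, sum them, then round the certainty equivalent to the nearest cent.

$32,263.76

E[u] = 0.3·ln(196000) + 0.1·ln(48000) + 0.4·ln(14000) + 0.1·ln(11000) + 0.1·ln(8000) = 3.6558 + 1.0779 + 3.8187 + 0.9306 + 0.8987 = 10.3817
CE = e^10.3817 ≈ 32263.76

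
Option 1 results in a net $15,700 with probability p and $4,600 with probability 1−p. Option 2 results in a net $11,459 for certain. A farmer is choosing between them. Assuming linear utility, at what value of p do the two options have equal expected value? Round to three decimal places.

p = 0.618

p·15700 + (1−p)·4600 = 11459
11100p + 4600 = 11459
p = (11459 − 4600) / 11100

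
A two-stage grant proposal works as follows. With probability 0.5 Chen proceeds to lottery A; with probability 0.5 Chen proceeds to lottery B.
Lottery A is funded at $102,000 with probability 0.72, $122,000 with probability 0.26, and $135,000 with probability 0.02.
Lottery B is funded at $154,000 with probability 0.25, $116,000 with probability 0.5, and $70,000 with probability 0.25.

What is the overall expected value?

$110,930

EV(A) = 0.72 × 102000 + 0.26 × 122000 + 0.02 × 135000 = 73440 + 31720 + 2700 = 107860
EV(B) = 0.25 × 154000 + 0.5 × 116000 + 0.25 × 70000 = 38500 + 58000 + 17500 = 114000
Overall = 0.5 × 107860 + 0.5 × 114000 = 53930 + 57000 = 110930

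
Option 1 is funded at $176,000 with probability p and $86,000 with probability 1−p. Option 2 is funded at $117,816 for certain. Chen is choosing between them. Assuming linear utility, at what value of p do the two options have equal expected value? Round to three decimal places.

p·176000 + (1−p)·86000 = 117816
90000p + 86000 = 117816
p = (117816 − 86000) / 90000

p = 0.354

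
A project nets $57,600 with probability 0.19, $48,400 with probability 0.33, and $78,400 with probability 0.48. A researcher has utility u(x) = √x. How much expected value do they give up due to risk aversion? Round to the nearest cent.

E[u] = 0.19·√57600 + 0.33·√48400 + 0.48·√78400 = 0.19·240 + 0.33·220 + 0.48·280 = 252.6
CE = (252.6)² = 63806.76
Risk premium = EV − CE = 64548 − 63806.76 = 741.24

$741.24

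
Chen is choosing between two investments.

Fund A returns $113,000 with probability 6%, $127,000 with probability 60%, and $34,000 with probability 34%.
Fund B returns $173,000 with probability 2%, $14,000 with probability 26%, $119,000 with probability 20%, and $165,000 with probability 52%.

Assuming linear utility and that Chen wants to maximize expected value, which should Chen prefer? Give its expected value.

Fund A = 0.06 × 113000 + 0.6 × 127000 + 0.34 × 34000 = 6780 + 76200 + 11560 = 94540
Fund B = 0.02 × 173000 + 0.26 × 14000 + 0.2 × 119000 + 0.52 × 165000 = 3460 + 3640 + 23800 + 85800 = 116700

Fund B ($116,700)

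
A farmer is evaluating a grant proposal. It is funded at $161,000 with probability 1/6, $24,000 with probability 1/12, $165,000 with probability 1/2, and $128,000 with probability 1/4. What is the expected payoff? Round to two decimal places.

$143,333.33

EV = 1/6 × 161000 + 1/12 × 24000 + 1/2 × 165000 + 1/4 × 128000 = 26833.3333 + 2000 + 82500 + 32000 = 143333.3333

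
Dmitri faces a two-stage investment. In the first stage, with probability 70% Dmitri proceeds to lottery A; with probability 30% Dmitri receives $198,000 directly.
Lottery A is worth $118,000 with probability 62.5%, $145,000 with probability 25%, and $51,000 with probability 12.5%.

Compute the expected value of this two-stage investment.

EV(A) = 0.625 × 118000 + 0.25 × 145000 + 0.125 × 51000 = 73750 + 36250 + 6375 = 116375
Branch B: 198000 (certain)
Overall = 0.7 × 116375 + 0.3 × 198000 = 81462.5 + 59400 = 140862.5

$140,862.50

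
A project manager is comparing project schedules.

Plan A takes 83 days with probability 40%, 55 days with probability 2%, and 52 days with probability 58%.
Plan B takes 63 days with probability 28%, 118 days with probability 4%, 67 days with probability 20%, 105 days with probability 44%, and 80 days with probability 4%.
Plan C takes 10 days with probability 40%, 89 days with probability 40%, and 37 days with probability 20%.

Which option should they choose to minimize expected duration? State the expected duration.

Plan C (47 days)

Plan A = 0.4 × 83 + 0.02 × 55 + 0.58 × 52 = 33.2 + 1.1 + 30.16 = 64.46
Plan B = 0.28 × 63 + 0.04 × 118 + 0.2 × 67 + 0.44 × 105 + 0.04 × 80 = 17.64 + 4.72 + 13.4 + 46.2 + 3.2 = 85.16
Plan C = 0.4 × 10 + 0.4 × 89 + 0.2 × 37 = 4 + 35.6 + 7.4 = 47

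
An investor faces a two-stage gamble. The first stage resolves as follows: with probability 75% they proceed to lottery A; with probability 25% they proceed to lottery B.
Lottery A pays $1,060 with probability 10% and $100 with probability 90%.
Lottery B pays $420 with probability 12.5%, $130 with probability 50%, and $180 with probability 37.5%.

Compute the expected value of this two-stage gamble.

EV(A) = 0.1 × 1060 + 0.9 × 100 = 106 + 90 = 196
EV(B) = 0.125 × 420 + 0.5 × 130 + 0.375 × 180 = 52.5 + 65 + 67.5 = 185
Overall = 0.75 × 196 + 0.25 × 185 = 147 + 46.25 = 193.25

$193.25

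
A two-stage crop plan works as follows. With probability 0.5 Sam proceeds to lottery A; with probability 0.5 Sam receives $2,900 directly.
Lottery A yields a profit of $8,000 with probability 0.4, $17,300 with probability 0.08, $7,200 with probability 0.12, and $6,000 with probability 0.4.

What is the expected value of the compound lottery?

EV(A) = 0.4 × 8000 + 0.08 × 17300 + 0.12 × 7200 + 0.4 × 6000 = 3200 + 1384 + 864 + 2400 = 7848
Branch B: 2900 (certain)
Overall = 0.5 × 7848 + 0.5 × 2900 = 3924 + 1450 = 5374

$5,374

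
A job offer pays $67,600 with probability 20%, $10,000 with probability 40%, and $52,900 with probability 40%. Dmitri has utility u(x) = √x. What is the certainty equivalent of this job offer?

$33,856

E[u] = 0.2·√67600 + 0.4·√10000 + 0.4·√52900 = 0.2·260 + 0.4·100 + 0.4·230 = 184
CE = (184)² = 33856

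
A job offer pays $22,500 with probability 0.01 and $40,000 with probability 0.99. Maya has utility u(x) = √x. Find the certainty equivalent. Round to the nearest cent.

E[u] = 0.01·√22500 + 0.99·√40000 = 0.01·150 + 0.99·200 = 199.5
CE = (199.5)² = 39800.25

$39,800.25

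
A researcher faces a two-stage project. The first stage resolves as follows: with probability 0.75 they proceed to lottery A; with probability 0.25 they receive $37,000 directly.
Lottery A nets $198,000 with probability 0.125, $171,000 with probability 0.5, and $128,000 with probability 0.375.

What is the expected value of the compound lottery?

EV(A) = 0.125 × 198000 + 0.5 × 171000 + 0.375 × 128000 = 24750 + 85500 + 48000 = 158250
Branch B: 37000 (certain)
Overall = 0.75 × 158250 + 0.25 × 37000 = 118687.5 + 9250 = 127937.5

$127,937.50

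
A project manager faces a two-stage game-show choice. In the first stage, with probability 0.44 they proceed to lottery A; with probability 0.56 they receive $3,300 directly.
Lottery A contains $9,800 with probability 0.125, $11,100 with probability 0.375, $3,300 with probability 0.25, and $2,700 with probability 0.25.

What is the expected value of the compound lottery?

EV(A) = 0.125 × 9800 + 0.375 × 11100 + 0.25 × 3300 + 0.25 × 2700 = 1225 + 4162.5 + 825 + 675 = 6887.5
Branch B: 3300 (certain)
Overall = 0.44 × 6887.5 + 0.56 × 3300 = 3030.5 + 1848 = 4878.5

$4,878.50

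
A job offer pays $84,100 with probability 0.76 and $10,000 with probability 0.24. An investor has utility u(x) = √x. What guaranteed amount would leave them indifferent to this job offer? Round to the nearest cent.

$59,731.36

E[u] = 0.76·√84100 + 0.24·√10000 = 0.76·290 + 0.24·100 = 244.4
CE = (244.4)² = 59731.36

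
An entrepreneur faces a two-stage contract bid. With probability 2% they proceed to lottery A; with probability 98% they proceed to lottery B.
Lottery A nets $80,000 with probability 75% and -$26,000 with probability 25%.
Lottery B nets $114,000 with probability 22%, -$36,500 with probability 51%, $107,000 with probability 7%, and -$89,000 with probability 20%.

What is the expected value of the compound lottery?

-$2,698.10

EV(A) = 0.75 × 80000 + 0.25 × (-26000) = 60000 − 6500 = 53500
EV(B) = 0.22 × 114000 + 0.51 × (-36500) + 0.07 × 107000 + 0.2 × (-89000) = 25080 − 18615 + 7490 − 17800 = -3845
Overall = 0.02 × 53500 + 0.98 × (-3845) = 1070 − 3768.1 = -2698.1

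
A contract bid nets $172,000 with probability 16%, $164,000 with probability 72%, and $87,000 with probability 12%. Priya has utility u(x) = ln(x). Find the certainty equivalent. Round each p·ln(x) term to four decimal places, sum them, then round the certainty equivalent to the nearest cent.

$153,138.80

E[u] = 0.16·ln(172000) + 0.72·ln(164000) + 0.12·ln(87000) = 1.9288 + 8.6455 + 1.3648 = 11.9391
CE = e^11.9391 ≈ 153138.80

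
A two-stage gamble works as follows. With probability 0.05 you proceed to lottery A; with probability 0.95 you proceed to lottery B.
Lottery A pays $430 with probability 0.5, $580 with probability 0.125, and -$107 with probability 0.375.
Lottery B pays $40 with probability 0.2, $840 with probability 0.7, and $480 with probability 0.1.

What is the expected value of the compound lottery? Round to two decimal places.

EV(A) = 0.5 × 430 + 0.125 × 580 + 0.375 × (-107) = 215 + 72.5 − 40.125 = 247.375
EV(B) = 0.2 × 40 + 0.7 × 840 + 0.1 × 480 = 8 + 588 + 48 = 644
Overall = 0.05 × 247.375 + 0.95 × 644 = 12.36875 + 611.8 = 624.16875

$624.17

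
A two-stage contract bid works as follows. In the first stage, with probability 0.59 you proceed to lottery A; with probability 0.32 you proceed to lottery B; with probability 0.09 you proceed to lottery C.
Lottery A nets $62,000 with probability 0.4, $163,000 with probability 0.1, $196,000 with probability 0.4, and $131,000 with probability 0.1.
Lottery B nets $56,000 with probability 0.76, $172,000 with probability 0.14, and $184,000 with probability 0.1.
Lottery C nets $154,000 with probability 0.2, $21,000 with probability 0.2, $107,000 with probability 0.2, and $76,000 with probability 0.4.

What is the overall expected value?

$113,258.80

EV(A) = 0.4 × 62000 + 0.1 × 163000 + 0.4 × 196000 + 0.1 × 131000 = 24800 + 16300 + 78400 + 13100 = 132600
EV(B) = 0.76 × 56000 + 0.14 × 172000 + 0.1 × 184000 = 42560 + 24080 + 18400 = 85040
EV(C) = 0.2 × 154000 + 0.2 × 21000 + 0.2 × 107000 + 0.4 × 76000 = 30800 + 4200 + 21400 + 30400 = 86800
Overall = 0.59 × 132600 + 0.32 × 85040 + 0.09 × 86800 = 78234 + 27212.8 + 7812 = 113258.8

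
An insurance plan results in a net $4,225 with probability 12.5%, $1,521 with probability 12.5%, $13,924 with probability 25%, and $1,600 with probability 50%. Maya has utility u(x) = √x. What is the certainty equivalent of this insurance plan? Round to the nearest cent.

$3,906.25

E[u] = 0.125·√4225 + 0.125·√1521 + 0.25·√13924 + 0.5·√1600 = 0.125·65 + 0.125·39 + 0.25·118 + 0.5·40 = 62.5
CE = (62.5)² = 3906.25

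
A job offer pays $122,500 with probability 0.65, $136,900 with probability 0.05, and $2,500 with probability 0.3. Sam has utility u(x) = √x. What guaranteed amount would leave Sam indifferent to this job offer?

E[u] = 0.65·√122500 + 0.05·√136900 + 0.3·√2500 = 0.65·350 + 0.05·370 + 0.3·50 = 261
CE = (261)² = 68121

$68,121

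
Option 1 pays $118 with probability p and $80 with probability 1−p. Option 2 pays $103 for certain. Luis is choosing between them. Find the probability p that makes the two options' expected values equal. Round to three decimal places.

p = 0.605

p·118 + (1−p)·80 = 103
38p + 80 = 103
p = (103 − 80) / 38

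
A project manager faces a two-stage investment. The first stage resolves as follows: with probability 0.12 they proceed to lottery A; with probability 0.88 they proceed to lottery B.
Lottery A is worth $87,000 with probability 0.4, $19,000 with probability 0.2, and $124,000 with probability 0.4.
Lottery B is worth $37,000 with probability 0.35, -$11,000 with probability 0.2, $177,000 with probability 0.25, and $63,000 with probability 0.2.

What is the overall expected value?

EV(A) = 0.4 × 87000 + 0.2 × 19000 + 0.4 × 124000 = 34800 + 3800 + 49600 = 88200
EV(B) = 0.35 × 37000 + 0.2 × (-11000) + 0.25 × 177000 + 0.2 × 63000 = 12950 − 2200 + 44250 + 12600 = 67600
Overall = 0.12 × 88200 + 0.88 × 67600 = 10584 + 59488 = 70072

$70,072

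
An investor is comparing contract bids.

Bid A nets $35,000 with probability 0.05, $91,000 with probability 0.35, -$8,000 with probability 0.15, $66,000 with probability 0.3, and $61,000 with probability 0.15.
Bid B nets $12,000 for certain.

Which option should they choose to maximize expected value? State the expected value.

Bid A = 0.05 × 35000 + 0.35 × 91000 + 0.15 × (-8000) + 0.3 × 66000 + 0.15 × 61000 = 1750 + 31850 − 1200 + 19800 + 9150 = 61350
Bid B: 12000 (certain)

Bid A ($61,350)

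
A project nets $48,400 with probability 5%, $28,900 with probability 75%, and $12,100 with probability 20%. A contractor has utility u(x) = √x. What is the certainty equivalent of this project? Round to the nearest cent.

E[u] = 0.05·√48400 + 0.75·√28900 + 0.2·√12100 = 0.05·220 + 0.75·170 + 0.2·110 = 160.5
CE = (160.5)² = 25760.25

$25,760.25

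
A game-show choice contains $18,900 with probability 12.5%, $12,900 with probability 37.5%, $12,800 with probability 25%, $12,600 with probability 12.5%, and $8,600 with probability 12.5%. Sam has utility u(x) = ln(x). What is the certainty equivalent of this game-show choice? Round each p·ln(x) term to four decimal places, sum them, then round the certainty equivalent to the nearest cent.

E[u] = 0.125·ln(18900) + 0.375·ln(12900) + 0.25·ln(12800) + 0.125·ln(12600) + 0.125·ln(8600) = 1.2309 + 3.5494 + 2.3643 + 1.1802 + 1.1324 = 9.4572
CE = e^9.4572 ≈ 12799.99

$12,799.99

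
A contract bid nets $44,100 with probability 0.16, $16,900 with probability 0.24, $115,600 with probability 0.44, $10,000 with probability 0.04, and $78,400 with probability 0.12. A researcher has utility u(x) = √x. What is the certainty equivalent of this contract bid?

$63,504

E[u] = 0.16·√44100 + 0.24·√16900 + 0.44·√115600 + 0.04·√10000 + 0.12·√78400 = 0.16·210 + 0.24·130 + 0.44·340 + 0.04·100 + 0.12·280 = 252
CE = (252)² = 63504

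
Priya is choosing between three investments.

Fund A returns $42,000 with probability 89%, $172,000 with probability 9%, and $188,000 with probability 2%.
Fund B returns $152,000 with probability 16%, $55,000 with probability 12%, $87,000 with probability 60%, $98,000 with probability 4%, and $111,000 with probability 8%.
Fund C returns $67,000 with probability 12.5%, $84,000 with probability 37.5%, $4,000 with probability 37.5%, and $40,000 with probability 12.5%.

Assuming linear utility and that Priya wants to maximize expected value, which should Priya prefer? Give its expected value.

Fund A = 0.89 × 42000 + 0.09 × 172000 + 0.02 × 188000 = 37380 + 15480 + 3760 = 56620
Fund B = 0.16 × 152000 + 0.12 × 55000 + 0.6 × 87000 + 0.04 × 98000 + 0.08 × 111000 = 24320 + 6600 + 52200 + 3920 + 8880 = 95920
Fund C = 0.125 × 67000 + 0.375 × 84000 + 0.375 × 4000 + 0.125 × 40000 = 8375 + 31500 + 1500 + 5000 = 46375

Fund B ($95,920)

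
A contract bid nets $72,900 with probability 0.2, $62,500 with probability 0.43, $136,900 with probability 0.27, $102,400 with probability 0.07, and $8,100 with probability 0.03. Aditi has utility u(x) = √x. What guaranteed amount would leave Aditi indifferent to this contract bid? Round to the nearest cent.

E[u] = 0.2·√72900 + 0.43·√62500 + 0.27·√136900 + 0.07·√102400 + 0.03·√8100 = 0.2·270 + 0.43·250 + 0.27·370 + 0.07·320 + 0.03·90 = 286.5
CE = (286.5)² = 82082.25

$82,082.25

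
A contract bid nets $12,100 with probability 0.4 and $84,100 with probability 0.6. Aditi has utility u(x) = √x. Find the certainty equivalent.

$47,524

E[u] = 0.4·√12100 + 0.6·√84100 = 0.4·110 + 0.6·290 = 218
CE = (218)² = 47524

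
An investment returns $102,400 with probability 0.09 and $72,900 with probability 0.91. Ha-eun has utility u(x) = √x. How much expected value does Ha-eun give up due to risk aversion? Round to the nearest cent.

E[u] = 0.09·√102400 + 0.91·√72900 = 0.09·320 + 0.91·270 = 274.5
CE = (274.5)² = 75350.25
Risk premium = EV − CE = 75555 − 75350.25 = 204.75

$204.75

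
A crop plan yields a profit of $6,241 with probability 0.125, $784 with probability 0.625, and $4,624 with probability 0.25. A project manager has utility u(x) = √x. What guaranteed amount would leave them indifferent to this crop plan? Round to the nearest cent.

$1,969.14

E[u] = 0.125·√6241 + 0.625·√784 + 0.25·√4624 = 0.125·79 + 0.625·28 + 0.25·68 = 44.375
CE = (44.375)² = 1969.140625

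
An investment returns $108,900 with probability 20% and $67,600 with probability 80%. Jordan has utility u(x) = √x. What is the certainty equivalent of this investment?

$75,076

E[u] = 0.2·√108900 + 0.8·√67600 = 0.2·330 + 0.8·260 = 274
CE = (274)² = 75076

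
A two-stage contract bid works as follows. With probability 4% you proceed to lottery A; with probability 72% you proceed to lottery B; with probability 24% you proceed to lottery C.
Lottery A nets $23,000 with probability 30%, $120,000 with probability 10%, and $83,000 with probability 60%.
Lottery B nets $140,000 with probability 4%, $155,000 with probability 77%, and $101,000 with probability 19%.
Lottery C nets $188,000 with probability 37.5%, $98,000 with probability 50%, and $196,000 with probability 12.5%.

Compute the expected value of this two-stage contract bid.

$141,088.80

EV(A) = 0.3 × 23000 + 0.1 × 120000 + 0.6 × 83000 = 6900 + 12000 + 49800 = 68700
EV(B) = 0.04 × 140000 + 0.77 × 155000 + 0.19 × 101000 = 5600 + 119350 + 19190 = 144140
EV(C) = 0.375 × 188000 + 0.5 × 98000 + 0.125 × 196000 = 70500 + 49000 + 24500 = 144000
Overall = 0.04 × 68700 + 0.72 × 144140 + 0.24 × 144000 = 2748 + 103780.8 + 34560 = 141088.8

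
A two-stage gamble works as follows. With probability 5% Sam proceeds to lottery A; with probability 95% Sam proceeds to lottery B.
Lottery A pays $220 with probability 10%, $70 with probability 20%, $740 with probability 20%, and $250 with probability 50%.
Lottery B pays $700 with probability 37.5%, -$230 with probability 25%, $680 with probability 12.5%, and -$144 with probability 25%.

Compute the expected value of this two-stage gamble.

EV(A) = 0.1 × 220 + 0.2 × 70 + 0.2 × 740 + 0.5 × 250 = 22 + 14 + 148 + 125 = 309
EV(B) = 0.375 × 700 + 0.25 × (-230) + 0.125 × 680 + 0.25 × (-144) = 262.5 − 57.5 + 85 − 36 = 254
Overall = 0.05 × 309 + 0.95 × 254 = 15.45 + 241.3 = 256.75

$256.75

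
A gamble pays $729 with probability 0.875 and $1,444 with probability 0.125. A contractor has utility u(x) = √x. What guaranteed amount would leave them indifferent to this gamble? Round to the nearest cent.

E[u] = 0.875·√729 + 0.125·√1444 = 0.875·27 + 0.125·38 = 28.375
CE = (28.375)² = 805.140625

$805.14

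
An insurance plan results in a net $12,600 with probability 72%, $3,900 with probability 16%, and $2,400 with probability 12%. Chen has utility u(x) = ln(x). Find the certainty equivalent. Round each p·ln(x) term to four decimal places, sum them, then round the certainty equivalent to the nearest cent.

$8,559.53

E[u] = 0.72·ln(12600) + 0.16·ln(3900) + 0.12·ln(2400) = 6.7978 + 1.3230 + 0.9340 = 9.0548
CE = e^9.0548 ≈ 8559.53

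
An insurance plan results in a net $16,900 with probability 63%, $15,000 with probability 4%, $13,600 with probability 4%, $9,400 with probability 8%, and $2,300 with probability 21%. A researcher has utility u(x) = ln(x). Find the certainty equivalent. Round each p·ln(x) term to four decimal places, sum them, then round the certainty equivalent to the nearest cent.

E[u] = 0.63·ln(16900) + 0.04·ln(15000) + 0.04·ln(13600) + 0.08·ln(9400) + 0.21·ln(2300) = 6.1331 + 0.3846 + 0.3807 + 0.7319 + 1.6255 = 9.2558
CE = e^9.2558 ≈ 10465.09

$10,465.09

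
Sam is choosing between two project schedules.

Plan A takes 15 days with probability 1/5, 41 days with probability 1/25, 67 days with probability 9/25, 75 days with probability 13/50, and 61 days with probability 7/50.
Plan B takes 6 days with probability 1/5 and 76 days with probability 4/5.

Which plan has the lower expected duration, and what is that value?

Plan A = 1/5 × 15 + 1/25 × 41 + 9/25 × 67 + 13/50 × 75 + 7/50 × 61 = 3 + 1.64 + 24.12 + 19.5 + 8.54 = 56.8
Plan B = 1/5 × 6 + 4/5 × 76 = 1.2 + 60.8 = 62

Plan A (56.8 days)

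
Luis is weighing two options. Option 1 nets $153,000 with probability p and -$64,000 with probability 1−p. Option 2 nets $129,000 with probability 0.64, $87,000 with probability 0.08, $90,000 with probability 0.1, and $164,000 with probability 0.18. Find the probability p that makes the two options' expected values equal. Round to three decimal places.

p = 0.885

EV(Option 2) = 0.64 × 129000 + 0.08 × 87000 + 0.1 × 90000 + 0.18 × 164000 = 82560 + 6960 + 9000 + 29520 = 128040
p·153000 + (1−p)·(-64000) = 128040
217000p − 64000 = 128040
p = (128040 + 64000) / 217000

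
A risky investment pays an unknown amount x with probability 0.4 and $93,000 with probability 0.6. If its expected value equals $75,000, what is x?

x = $48,000

0.4·x + 0.6·93000 = 75000
0.4·x = 75000 − 55800 = 19200
x = 19200 / 0.4 = 48000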